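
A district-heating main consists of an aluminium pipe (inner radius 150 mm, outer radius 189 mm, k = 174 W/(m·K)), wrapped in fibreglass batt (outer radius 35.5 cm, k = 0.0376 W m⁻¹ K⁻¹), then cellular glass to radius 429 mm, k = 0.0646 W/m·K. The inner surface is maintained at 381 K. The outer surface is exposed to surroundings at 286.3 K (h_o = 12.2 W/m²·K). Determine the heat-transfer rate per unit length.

Q' = 29.9 W/m

Series thermal resistances, inner to outer:
  R'_aluminium = ln(0.189/0.150)/(2πk) = 0.2311/(2π·174) = 2.114×10^-4 m·K/W
  R'_fibreglass batt = ln(0.355/0.189)/(2πk) = 0.6304/(2π·0.0376) = 2.668 m·K/W
  R'_cellular glass = ln(0.429/0.355)/(2πk) = 0.1893/(2π·0.0646) = 0.4665 m·K/W
  R'_conv,out = 1/(2πr h) = 1/(2π·0.429·12.2) = 0.03041 m·K/W
ΣR = 2.114×10^-4 + 2.668 + 0.4665 + 0.03041 = 3.165 m·K/W
Q' = ΔT/ΣR = (381 K − 286.3 K)/3.165 = 29.9 W/m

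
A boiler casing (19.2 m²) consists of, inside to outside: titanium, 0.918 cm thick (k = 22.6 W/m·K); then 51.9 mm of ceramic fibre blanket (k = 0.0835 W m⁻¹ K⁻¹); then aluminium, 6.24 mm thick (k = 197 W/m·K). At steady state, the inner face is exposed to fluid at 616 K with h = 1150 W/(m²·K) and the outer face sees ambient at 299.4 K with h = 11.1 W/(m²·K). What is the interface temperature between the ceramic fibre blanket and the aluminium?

Series thermal resistances, inner to outer:
  R_conv,in = 1/(hA) = 1/(1150·19.2) = 4.529×10^-5 K/W
  R_titanium = L/(kA) = 0.00918/(22.6·19.2) = 2.116×10^-5 K/W
  R_ceramic fibre blanket = L/(kA) = 0.0519/(0.0835·19.2) = 0.03237 K/W
  R_aluminium = L/(kA) = 0.00624/(197·19.2) = 1.650×10^-6 K/W
  R_conv,out = 1/(hA) = 1/(11.1·19.2) = 0.004692 K/W
ΣR = 4.529×10^-5 + 2.116×10^-5 + 0.03237 + 1.650×10^-6 + 0.004692 = 0.03713 K/W
Q = ΔT/ΣR = (616 K − 299.4 K)/0.03713 = 8527 W
From the inner boundary to the ceramic fibre blanket/aluminium interface, ΣR_partial = 0.03244 K/W.
T_interface = T_in − Q·ΣR_partial = 616 K − (8527)(0.03244) = 339.4 K

T = 339.4 K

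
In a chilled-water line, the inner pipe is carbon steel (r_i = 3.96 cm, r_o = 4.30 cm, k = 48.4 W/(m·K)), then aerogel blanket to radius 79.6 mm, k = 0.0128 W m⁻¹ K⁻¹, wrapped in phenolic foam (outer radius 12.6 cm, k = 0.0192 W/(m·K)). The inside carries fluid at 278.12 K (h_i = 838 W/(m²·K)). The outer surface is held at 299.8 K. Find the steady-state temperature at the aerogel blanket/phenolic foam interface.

T = 292.6 K

Resistance network (inner→outer):
  R'_conv,in = 1/(2πr h) = 1/(2π·0.0396·838) = 0.004796 m·K/W
  R'_carbon steel = ln(0.0430/0.0396)/(2πk) = 0.08237/(2π·48.4) = 2.709×10^-4 m·K/W
  R'_aerogel blanket = ln(0.0796/0.0430)/(2πk) = 0.6158/(2π·0.0128) = 7.657 m·K/W
  R'_phenolic foam = ln(0.126/0.0796)/(2πk) = 0.4593/(2π·0.0192) = 3.807 m·K/W
ΣR = 0.004796 + 2.709×10^-4 + 7.657 + 3.807 = 11.47 m·K/W
Q' = ΔT/ΣR = (278.12 K − 299.8 K)/11.47 = -1.890 W/m
From the inner boundary to the aerogel blanket/phenolic foam interface, ΣR_partial = 7.662 m·K/W.
T_interface = T_in − Q'·ΣR_partial = 278.12 K − (-1.890)(7.662) = 292.6 K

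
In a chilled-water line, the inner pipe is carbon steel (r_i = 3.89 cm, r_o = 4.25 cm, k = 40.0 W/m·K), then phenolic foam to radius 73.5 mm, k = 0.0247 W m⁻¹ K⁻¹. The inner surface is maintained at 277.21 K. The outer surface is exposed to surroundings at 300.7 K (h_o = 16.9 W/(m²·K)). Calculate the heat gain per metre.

Series thermal resistances, inner to outer:
  R'_carbon steel = ln(0.0425/0.0389)/(2πk) = 0.08851/(2π·40.0) = 3.522×10^-4 m·K/W
  R'_phenolic foam = ln(0.0735/0.0425)/(2πk) = 0.5478/(2π·0.0247) = 3.530 m·K/W
  R'_conv,out = 1/(2πr h) = 1/(2π·0.0735·16.9) = 0.1281 m·K/W
ΣR = 3.522×10^-4 + 3.530 + 0.1281 = 3.658 m·K/W
Q' = ΔT/ΣR = (277.21 K − 300.7 K)/3.658 = -6.42 W/m
(Negative Q' ⇒ heat flows inward; heat gain = 6.42 W/m.)

Q' = 6.42 W/m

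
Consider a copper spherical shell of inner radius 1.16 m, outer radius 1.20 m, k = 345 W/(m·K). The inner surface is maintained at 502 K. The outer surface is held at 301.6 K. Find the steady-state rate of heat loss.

Q = 4πk·ΔT/(1/r₁ − 1/r₂) = 4π × 345 × 200.4 / (1/1.16 − 1/1.20) = 3.02×10^7 W

Q = 30200 kW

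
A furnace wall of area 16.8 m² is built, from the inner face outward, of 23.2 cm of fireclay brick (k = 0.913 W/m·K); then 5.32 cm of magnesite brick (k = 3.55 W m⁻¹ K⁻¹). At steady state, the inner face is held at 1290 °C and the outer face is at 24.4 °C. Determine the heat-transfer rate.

Treat each layer as a resistance in series:
  R_fireclay brick = L/(kA) = 0.232/(0.913·16.8) = 0.01513 K/W
  R_magnesite brick = L/(kA) = 0.0532/(3.55·16.8) = 8.920×10^-4 K/W
ΣR = 0.01513 + 8.920×10^-4 = 0.01602 K/W
Q = ΔT/ΣR = (1290 °C − 24.4 °C)/0.01602 = 79000 W

Q = 79000 W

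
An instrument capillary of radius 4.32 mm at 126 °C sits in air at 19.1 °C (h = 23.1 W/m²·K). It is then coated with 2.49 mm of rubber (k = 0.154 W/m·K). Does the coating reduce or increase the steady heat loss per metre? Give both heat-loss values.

Critical radius for a cylinder: r_cr = k/h = 0.00667 m = 0.667 cm.
Outer radius after coating: r₂ = 0.00432 + 0.00249 = 0.00681 m.
r₁ < r_cr < r₂: heat loss rises to a maximum at r_cr then falls. Whether the coating helps depends on whether Q(r₂) has dropped back below Q(r₁).
Bare: R = 1/(2πr₁h) = 1.595 m·K/W; Q = 106.9/1.595 = 67.0 W/m.
Coated: R = R_cond + R_conv = 1.482 m·K/W; Q = 106.9/1.482 = 72.1 W/m.

increases: 67.0 → 72.1 W/m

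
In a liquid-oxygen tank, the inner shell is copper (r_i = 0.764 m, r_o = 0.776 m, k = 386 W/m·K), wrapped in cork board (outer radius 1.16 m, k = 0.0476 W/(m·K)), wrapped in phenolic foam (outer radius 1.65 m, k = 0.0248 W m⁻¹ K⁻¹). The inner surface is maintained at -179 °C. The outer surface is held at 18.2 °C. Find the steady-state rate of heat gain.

Resistance network (inner→outer):
  R_copper = (1/0.764 − 1/0.776)/(4πk) = 0.02024/(4π·386) = 4.173×10^-6 K/W
  R_cork board = (1/0.776 − 1/1.16)/(4πk) = 0.4266/(4π·0.0476) = 0.7132 K/W
  R_phenolic foam = (1/1.16 − 1/1.65)/(4πk) = 0.2560/(4π·0.0248) = 0.8215 K/W
ΣR = 4.173×10^-6 + 0.7132 + 0.8215 = 1.535 K/W
Q = ΔT/ΣR = (-179 °C − 18.2 °C)/1.535 = -128 W
(Negative Q ⇒ heat flows inward; heat gain = 128 W.)

Q = 128 W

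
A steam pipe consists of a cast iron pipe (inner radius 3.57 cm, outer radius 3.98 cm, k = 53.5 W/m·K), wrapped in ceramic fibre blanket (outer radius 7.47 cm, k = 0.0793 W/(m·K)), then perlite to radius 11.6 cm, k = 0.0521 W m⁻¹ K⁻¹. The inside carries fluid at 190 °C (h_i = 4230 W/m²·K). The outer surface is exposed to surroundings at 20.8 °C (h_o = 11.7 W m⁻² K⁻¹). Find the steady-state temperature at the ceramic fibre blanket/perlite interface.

T = 112 °C

Resistance network (inner→outer):
  R'_conv,in = 1/(2πr h) = 1/(2π·0.0357·4230) = 0.001054 m·K/W
  R'_cast iron = ln(0.0398/0.0357)/(2πk) = 0.1087/(2π·53.5) = 3.234×10^-4 m·K/W
  R'_ceramic fibre blanket = ln(0.0747/0.0398)/(2πk) = 0.6296/(2π·0.0793) = 1.264 m·K/W
  R'_perlite = ln(0.116/0.0747)/(2πk) = 0.4401/(2π·0.0521) = 1.344 m·K/W
  R'_conv,out = 1/(2πr h) = 1/(2π·0.116·11.7) = 0.1173 m·K/W
ΣR = 0.001054 + 3.234×10^-4 + 1.264 + 1.344 + 0.1173 = 2.727 m·K/W
Q' = ΔT/ΣR = (190 °C − 20.8 °C)/2.727 = 62.05 W/m
From the inner boundary to the ceramic fibre blanket/perlite interface, ΣR_partial = 1.265 m·K/W.
T_interface = T_in − Q'·ΣR_partial = 190 °C − (62.05)(1.265) = 112 °C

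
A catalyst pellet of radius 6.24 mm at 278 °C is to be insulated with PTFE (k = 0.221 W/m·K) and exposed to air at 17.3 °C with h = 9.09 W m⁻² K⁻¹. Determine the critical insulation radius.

For a sphere, r_cr = 2k_ins/h = 2·0.221/9.09 = 0.0486 m = 4.86 cm

r_cr = 4.86 cm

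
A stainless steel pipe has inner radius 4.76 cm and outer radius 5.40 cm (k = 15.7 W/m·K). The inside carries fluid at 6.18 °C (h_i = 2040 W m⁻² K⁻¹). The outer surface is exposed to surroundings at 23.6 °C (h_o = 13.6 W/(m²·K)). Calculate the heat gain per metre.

Q' = 79.3 W/m

Series thermal resistances, inner to outer:
  R'_conv,in = 1/(2πr h) = 1/(2π·0.0476·2040) = 0.001639 m·K/W
  R'_stainless steel = ln(0.0540/0.0476)/(2πk) = 0.1262/(2π·15.7) = 0.001279 m·K/W
  R'_conv,out = 1/(2πr h) = 1/(2π·0.0540·13.6) = 0.2167 m·K/W
ΣR = 0.001639 + 0.001279 + 0.2167 = 0.2196 m·K/W
Q' = ΔT/ΣR = (6.18 °C − 23.6 °C)/0.2196 = -79.3 W/m
(Negative Q' ⇒ heat flows inward; heat gain = 79.3 W/m.)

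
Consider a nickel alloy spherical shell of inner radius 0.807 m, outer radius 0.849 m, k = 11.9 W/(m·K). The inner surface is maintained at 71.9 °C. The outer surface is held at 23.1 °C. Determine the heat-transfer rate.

Q = 119 kW

Q = 4πk·ΔT/(1/r₁ − 1/r₂) = 4π × 11.9 × 48.8 / (1/0.807 − 1/0.849) = 1.19×10^5 W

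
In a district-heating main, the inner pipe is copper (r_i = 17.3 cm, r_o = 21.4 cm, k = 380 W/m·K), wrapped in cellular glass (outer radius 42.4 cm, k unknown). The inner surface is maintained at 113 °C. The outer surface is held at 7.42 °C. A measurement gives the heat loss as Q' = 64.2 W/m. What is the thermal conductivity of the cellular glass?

ΣR = ΔT/Q' = |113 − 7.42|/64.2 = 1.645 m·K/W
Known resistances:
  R'_copper = ln(0.214/0.173)/(2πk) = 0.2127/(2π·380) = 8.908×10^-5 m·K/W
R_cellular glass = ΣR − ΣR_known = 1.645 − 8.908×10^-5 = 1.645 m·K/W
ln(r₂/r₁)/(2πk) = 1.645 ⇒ k = 0.6838/(2π·1.645) = 0.0662 W/m·K

k = 0.0662 W/m·K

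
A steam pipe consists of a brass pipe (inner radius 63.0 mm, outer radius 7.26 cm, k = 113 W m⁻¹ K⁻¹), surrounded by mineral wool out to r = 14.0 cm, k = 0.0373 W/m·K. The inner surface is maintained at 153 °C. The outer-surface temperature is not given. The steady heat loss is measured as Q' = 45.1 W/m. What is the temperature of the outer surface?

T_out = 26.6 °C

Series resistances:
  R'_brass = ln(0.0726/0.0630)/(2πk) = 0.1418/(2π·113) = 1.998×10^-4 m·K/W
  R'_mineral wool = ln(0.140/0.0726)/(2πk) = 0.6567/(2π·0.0373) = 2.802 m·K/W
ΣR = 2.802 m·K/W
ΔT = Q'·ΣR = 45.1 × 2.802 = 126.4 K
Heat flows outward, so T_out = T_in − ΔT = 153 − 126.4 = 26.6 °C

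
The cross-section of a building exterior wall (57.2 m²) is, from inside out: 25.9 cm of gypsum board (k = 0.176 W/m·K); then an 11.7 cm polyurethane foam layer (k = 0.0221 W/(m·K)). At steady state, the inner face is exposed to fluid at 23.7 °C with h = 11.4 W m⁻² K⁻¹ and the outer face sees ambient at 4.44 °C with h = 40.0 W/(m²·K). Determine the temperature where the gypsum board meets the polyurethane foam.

T = 19.3 °C

Resistance network (inner→outer):
  R_conv,in = 1/(hA) = 1/(11.4·57.2) = 0.001534 K/W
  R_gypsum board = L/(kA) = 0.259/(0.176·57.2) = 0.02573 K/W
  R_polyurethane foam = L/(kA) = 0.117/(0.0221·57.2) = 0.09255 K/W
  R_conv,out = 1/(hA) = 1/(40.0·57.2) = 4.371×10^-4 K/W
ΣR = 0.001534 + 0.02573 + 0.09255 + 4.371×10^-4 = 0.1203 K/W
Q = ΔT/ΣR = (23.7 °C − 4.44 °C)/0.1203 = 160.1 W
From the inner boundary to the gypsum board/polyurethane foam interface, ΣR_partial = 0.02726 K/W.
T_interface = T_in − Q·ΣR_partial = 23.7 °C − (160.1)(0.02726) = 19.3 °C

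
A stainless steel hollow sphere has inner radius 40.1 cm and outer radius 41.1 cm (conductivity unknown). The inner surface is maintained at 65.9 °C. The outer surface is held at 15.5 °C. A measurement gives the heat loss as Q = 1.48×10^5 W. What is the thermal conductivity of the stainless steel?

ΣR = ΔT/Q = |65.9 − 15.5|/1.48×10^5 = 3.405×10^-4 K/W
(1/r₁−1/r₂)/(4πk) = 3.405×10^-4 ⇒ k = 0.06068/(4π·3.405×10^-4) = 14.2 W/m·K

k = 14.2 W/m·K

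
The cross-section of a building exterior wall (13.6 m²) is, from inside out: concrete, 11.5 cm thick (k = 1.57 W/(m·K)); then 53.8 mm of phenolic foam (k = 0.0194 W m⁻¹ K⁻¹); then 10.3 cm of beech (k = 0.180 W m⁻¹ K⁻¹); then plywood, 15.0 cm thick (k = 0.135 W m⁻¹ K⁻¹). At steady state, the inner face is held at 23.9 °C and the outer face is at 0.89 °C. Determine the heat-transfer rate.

Q = 69.1 W

Resistance network (inner→outer):
  R_concrete = L/(kA) = 0.115/(1.57·13.6) = 0.005386 K/W
  R_phenolic foam = L/(kA) = 0.0538/(0.0194·13.6) = 0.2039 K/W
  R_beech = L/(kA) = 0.103/(0.180·13.6) = 0.04208 K/W
  R_plywood = L/(kA) = 0.150/(0.135·13.6) = 0.08170 K/W
ΣR = 0.005386 + 0.2039 + 0.04208 + 0.08170 = 0.3331 K/W
Q = ΔT/ΣR = (23.9 °C − 0.89 °C)/0.3331 = 69.1 W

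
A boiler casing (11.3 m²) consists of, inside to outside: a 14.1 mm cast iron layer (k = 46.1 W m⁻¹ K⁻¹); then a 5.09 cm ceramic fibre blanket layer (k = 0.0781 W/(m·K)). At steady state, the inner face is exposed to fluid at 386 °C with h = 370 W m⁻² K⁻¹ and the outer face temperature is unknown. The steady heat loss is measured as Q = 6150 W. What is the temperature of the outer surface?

T_out = 29.7 °C

Series resistances:
  R_conv,in = 1/(hA) = 1/(370·11.3) = 2.392×10^-4 K/W
  R_cast iron = L/(kA) = 0.0141/(46.1·11.3) = 2.707×10^-5 K/W
  R_ceramic fibre blanket = L/(kA) = 0.0509/(0.0781·11.3) = 0.05768 K/W
ΣR = 0.05794 K/W
ΔT = Q·ΣR = 6150 × 0.05794 = 356.3 K
Heat flows outward, so T_out = T_in − ΔT = 386 − 356.3 = 29.7 °C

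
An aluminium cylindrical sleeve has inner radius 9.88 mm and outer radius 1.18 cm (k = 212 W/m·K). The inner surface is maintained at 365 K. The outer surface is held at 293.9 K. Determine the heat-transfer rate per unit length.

Q' = 533 kW/m

Q' = 2πk·ΔT/ln(r₂/r₁) = 2π × 212 × 71.1 / ln(0.0118/0.00988) = 5.33×10^5 W/m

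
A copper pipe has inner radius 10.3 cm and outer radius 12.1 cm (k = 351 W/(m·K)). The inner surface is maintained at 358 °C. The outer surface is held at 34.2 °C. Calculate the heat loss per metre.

Q' = 4430 kW/m

Q' = 2πk·ΔT/ln(r₂/r₁) = 2π × 351 × 323.8 / ln(0.121/0.103) = 4.43×10^6 W/m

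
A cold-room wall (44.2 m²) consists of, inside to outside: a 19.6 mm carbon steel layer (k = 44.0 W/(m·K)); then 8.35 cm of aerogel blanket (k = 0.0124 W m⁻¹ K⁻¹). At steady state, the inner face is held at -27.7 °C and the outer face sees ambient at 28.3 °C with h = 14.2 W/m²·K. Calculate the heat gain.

Q = 364 W

Resistance network (inner→outer):
  R_carbon steel = L/(kA) = 0.0196/(44.0·44.2) = 1.008×10^-5 K/W
  R_aerogel blanket = L/(kA) = 0.0835/(0.0124·44.2) = 0.1524 K/W
  R_conv,out = 1/(hA) = 1/(14.2·44.2) = 0.001593 K/W
ΣR = 1.008×10^-5 + 0.1524 + 0.001593 = 0.1540 K/W
Q = ΔT/ΣR = (-27.7 °C − 28.3 °C)/0.1540 = -364 W
(Negative Q ⇒ heat flows inward; heat gain = 364 W.)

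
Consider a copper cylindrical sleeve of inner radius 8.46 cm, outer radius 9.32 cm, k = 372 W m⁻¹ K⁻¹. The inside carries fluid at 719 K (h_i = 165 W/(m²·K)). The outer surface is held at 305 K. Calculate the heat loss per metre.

Q' = 36.2 kW/m

Resistance network (inner→outer):
  R'_conv,in = 1/(2πr h) = 1/(2π·0.0846·165) = 0.01140 m·K/W
  R'_copper = ln(0.0932/0.0846)/(2πk) = 0.09681/(2π·372) = 4.142×10^-5 m·K/W
ΣR = 0.01140 + 4.142×10^-5 = 0.01144 m·K/W
Q' = ΔT/ΣR = (719 K − 305 K)/0.01144 = 36200 W/m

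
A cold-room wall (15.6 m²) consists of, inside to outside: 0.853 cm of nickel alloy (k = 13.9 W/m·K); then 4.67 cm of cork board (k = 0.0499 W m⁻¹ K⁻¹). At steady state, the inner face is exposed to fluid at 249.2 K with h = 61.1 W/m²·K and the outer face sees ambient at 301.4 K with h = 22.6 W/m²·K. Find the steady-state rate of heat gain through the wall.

Treat each layer as a resistance in series:
  R_conv,in = 1/(hA) = 1/(61.1·15.6) = 0.001049 K/W
  R_nickel alloy = L/(kA) = 0.00853/(13.9·15.6) = 3.934×10^-5 K/W
  R_cork board = L/(kA) = 0.0467/(0.0499·15.6) = 0.05999 K/W
  R_conv,out = 1/(hA) = 1/(22.6·15.6) = 0.002836 K/W
ΣR = 0.001049 + 3.934×10^-5 + 0.05999 + 0.002836 = 0.06391 K/W
Q = ΔT/ΣR = (249.2 K − 301.4 K)/0.06391 = -817 W
(Negative Q ⇒ heat flows inward; heat gain = 817 W.)

Q = 817 W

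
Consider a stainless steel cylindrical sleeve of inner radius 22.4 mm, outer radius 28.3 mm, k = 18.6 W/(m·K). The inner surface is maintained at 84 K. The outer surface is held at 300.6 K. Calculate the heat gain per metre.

Q' = 108 kW/m

Q' = 2πk·ΔT/ln(r₂/r₁) = 2π × 18.6 × 216.6 / ln(0.0283/0.0224) = 1.08×10^5 W/m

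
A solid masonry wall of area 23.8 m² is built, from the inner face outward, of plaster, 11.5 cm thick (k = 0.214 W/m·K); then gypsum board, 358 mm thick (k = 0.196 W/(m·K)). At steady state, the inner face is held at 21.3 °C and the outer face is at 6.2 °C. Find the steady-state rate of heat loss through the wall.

Series thermal resistances, inner to outer:
  R_plaster = L/(kA) = 0.115/(0.214·23.8) = 0.02258 K/W
  R_gypsum board = L/(kA) = 0.358/(0.196·23.8) = 0.07674 K/W
ΣR = 0.02258 + 0.07674 = 0.09932 K/W
Q = ΔT/ΣR = (21.3 °C − 6.2 °C)/0.09932 = 152 W

Q = 152 W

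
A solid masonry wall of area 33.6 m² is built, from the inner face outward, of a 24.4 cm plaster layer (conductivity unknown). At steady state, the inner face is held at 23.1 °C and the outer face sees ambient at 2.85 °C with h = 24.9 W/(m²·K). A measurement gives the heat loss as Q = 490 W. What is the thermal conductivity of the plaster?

ΣR = ΔT/Q = |23.1 − 2.85|/490 = 0.04133 K/W
Known resistances:
  R_conv,out = 1/(hA) = 1/(24.9·33.6) = 0.001195 K/W
R_plaster = ΣR − ΣR_known = 0.04133 − 0.001195 = 0.04013 K/W
L/(kA) = 0.04013 ⇒ k = 0.244/(0.04013·33.6) = 0.181 W/m·K

k = 0.181 W/m·K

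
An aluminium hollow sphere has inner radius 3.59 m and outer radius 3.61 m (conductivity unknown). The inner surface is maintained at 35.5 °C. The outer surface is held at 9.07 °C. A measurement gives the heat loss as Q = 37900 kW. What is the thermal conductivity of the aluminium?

ΣR = ΔT/Q = |35.5 − 9.07|/3.79×10^7 = 6.974×10^-7 K/W
(1/r₁−1/r₂)/(4πk) = 6.974×10^-7 ⇒ k = 0.001543/(4π·6.974×10^-7) = 176 W/m·K

k = 176 W/m·K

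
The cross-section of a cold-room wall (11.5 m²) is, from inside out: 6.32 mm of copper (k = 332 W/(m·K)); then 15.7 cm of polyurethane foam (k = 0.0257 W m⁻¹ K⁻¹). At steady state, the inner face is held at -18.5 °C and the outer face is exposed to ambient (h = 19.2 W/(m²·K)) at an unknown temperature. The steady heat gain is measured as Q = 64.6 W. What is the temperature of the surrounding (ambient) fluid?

T_out = 16.1 °C

Series resistances:
  R_copper = L/(kA) = 0.00632/(332·11.5) = 1.655×10^-6 K/W
  R_polyurethane foam = L/(kA) = 0.157/(0.0257·11.5) = 0.5312 K/W
  R_conv,out = 1/(hA) = 1/(19.2·11.5) = 0.004529 K/W
ΣR = 0.5357 K/W
ΔT = Q·ΣR = 64.6 × 0.5357 = 34.61 K
Heat flows inward, so T_out = T_in + ΔT = -18.5 + 34.61 = 16.1 °C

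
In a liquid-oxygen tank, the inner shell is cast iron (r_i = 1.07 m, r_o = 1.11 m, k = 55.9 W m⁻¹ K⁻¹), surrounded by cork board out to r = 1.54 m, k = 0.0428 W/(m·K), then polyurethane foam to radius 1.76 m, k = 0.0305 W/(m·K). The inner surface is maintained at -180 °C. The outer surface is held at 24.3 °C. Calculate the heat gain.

Q = 301 W

Resistance network (inner→outer):
  R_cast iron = (1/1.07 − 1/1.11)/(4πk) = 0.03368/(4π·55.9) = 4.794×10^-5 K/W
  R_cork board = (1/1.11 − 1/1.54)/(4πk) = 0.2516/(4π·0.0428) = 0.4677 K/W
  R_polyurethane foam = (1/1.54 − 1/1.76)/(4πk) = 0.08117/(4π·0.0305) = 0.2118 K/W
ΣR = 4.794×10^-5 + 0.4677 + 0.2118 = 0.6795 K/W
Q = ΔT/ΣR = (-180 °C − 24.3 °C)/0.6795 = -301 W
(Negative Q ⇒ heat flows inward; heat gain = 301 W.)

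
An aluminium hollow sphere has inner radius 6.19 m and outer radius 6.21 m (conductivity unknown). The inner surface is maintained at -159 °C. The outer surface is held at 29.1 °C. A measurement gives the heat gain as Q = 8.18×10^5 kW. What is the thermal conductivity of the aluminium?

ΣR = ΔT/Q = |-159 − 29.1|/8.18×10^8 = 2.300×10^-7 K/W
(1/r₁−1/r₂)/(4πk) = 2.300×10^-7 ⇒ k = 5.203×10^-4/(4π·2.300×10^-7) = 180 W/m·K

k = 180 W/m·K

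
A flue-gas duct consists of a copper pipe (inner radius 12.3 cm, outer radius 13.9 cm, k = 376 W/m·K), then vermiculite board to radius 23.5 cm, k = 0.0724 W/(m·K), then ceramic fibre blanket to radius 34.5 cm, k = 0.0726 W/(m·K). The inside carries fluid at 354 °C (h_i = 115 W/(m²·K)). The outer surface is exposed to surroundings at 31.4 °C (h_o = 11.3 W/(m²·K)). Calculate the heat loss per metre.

Q' = 158 W/m

Series thermal resistances, inner to outer:
  R'_conv,in = 1/(2πr h) = 1/(2π·0.123·115) = 0.01125 m·K/W
  R'_copper = ln(0.139/0.123)/(2πk) = 0.1223/(2π·376) = 5.176×10^-5 m·K/W
  R'_vermiculite board = ln(0.235/0.139)/(2πk) = 0.5251/(2π·0.0724) = 1.154 m·K/W
  R'_ceramic fibre blanket = ln(0.345/0.235)/(2πk) = 0.3840/(2π·0.0726) = 0.8417 m·K/W
  R'_conv,out = 1/(2πr h) = 1/(2π·0.345·11.3) = 0.04082 m·K/W
ΣR = 0.01125 + 5.176×10^-5 + 1.154 + 0.8417 + 0.04082 = 2.048 m·K/W
Q' = ΔT/ΣR = (354 °C − 31.4 °C)/2.048 = 158 W/m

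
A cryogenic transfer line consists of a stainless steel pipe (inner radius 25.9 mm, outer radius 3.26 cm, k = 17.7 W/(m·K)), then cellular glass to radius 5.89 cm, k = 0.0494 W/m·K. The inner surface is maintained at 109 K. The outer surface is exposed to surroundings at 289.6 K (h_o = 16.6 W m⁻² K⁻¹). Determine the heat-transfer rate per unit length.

Q' = 87.2 W/m

Series thermal resistances, inner to outer:
  R'_stainless steel = ln(0.0326/0.0259)/(2πk) = 0.2301/(2π·17.7) = 0.002069 m·K/W
  R'_cellular glass = ln(0.0589/0.0326)/(2πk) = 0.5915/(2π·0.0494) = 1.906 m·K/W
  R'_conv,out = 1/(2πr h) = 1/(2π·0.0589·16.6) = 0.1628 m·K/W
ΣR = 0.002069 + 1.906 + 0.1628 = 2.071 m·K/W
Q' = ΔT/ΣR = (109 K − 289.6 K)/2.071 = -87.2 W/m
(Negative Q' ⇒ heat flows inward; heat gain = 87.2 W/m.)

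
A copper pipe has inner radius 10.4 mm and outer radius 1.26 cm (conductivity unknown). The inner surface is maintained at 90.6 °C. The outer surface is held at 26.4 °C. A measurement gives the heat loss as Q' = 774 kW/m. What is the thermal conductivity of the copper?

k = 368 W/m·K

ΣR = ΔT/Q' = |90.6 − 26.4|/7.74×10^5 = 8.295×10^-5 m·K/W
ln(r₂/r₁)/(2πk) = 8.295×10^-5 ⇒ k = 0.1919/(2π·8.295×10^-5) = 368 W/m·K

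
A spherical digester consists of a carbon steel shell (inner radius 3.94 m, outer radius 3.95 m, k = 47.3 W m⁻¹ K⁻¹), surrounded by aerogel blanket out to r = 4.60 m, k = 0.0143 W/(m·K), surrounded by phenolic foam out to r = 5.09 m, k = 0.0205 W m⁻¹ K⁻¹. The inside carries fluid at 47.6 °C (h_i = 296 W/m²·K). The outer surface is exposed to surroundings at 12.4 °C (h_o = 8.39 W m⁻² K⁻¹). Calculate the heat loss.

Q = 125 W

Resistance network (inner→outer):
  R_conv,in = 1/(4πr²h) = 1/(4π·3.94²·296) = 1.732×10^-5 K/W
  R_carbon steel = (1/3.94 − 1/3.95)/(4πk) = 6.425×10^-4/(4π·47.3) = 1.081×10^-6 K/W
  R_aerogel blanket = (1/3.95 − 1/4.60)/(4πk) = 0.03577/(4π·0.0143) = 0.1991 K/W
  R_phenolic foam = (1/4.60 − 1/5.09)/(4πk) = 0.02093/(4π·0.0205) = 0.08124 K/W
  R_conv,out = 1/(4πr²h) = 1/(4π·5.09²·8.39) = 3.661×10^-4 K/W
ΣR = 1.732×10^-5 + 1.081×10^-6 + 0.1991 + 0.08124 + 3.661×10^-4 = 0.2807 K/W
Q = ΔT/ΣR = (47.6 °C − 12.4 °C)/0.2807 = 125 W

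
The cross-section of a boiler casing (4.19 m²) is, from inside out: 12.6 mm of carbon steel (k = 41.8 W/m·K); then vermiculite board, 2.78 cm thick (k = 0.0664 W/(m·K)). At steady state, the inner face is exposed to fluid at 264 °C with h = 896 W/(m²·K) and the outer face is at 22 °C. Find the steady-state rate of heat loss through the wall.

Series thermal resistances, inner to outer:
  R_conv,in = 1/(hA) = 1/(896·4.19) = 2.664×10^-4 K/W
  R_carbon steel = L/(kA) = 0.0126/(41.8·4.19) = 7.194×10^-5 K/W
  R_vermiculite board = L/(kA) = 0.0278/(0.0664·4.19) = 0.09992 K/W
ΣR = 2.664×10^-4 + 7.194×10^-5 + 0.09992 = 0.1003 K/W
Q = ΔT/ΣR = (264 °C − 22 °C)/0.1003 = 2410 W

Q = 2.41 kW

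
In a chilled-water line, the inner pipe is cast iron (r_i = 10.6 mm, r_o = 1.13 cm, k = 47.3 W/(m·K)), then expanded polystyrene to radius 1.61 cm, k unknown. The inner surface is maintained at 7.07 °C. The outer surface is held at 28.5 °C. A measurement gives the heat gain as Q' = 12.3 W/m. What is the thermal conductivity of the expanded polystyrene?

k = 0.0323 W/m·K

ΣR = ΔT/Q' = |7.07 − 28.5|/12.3 = 1.742 m·K/W
Known resistances:
  R'_cast iron = ln(0.0113/0.0106)/(2πk) = 0.06395/(2π·47.3) = 2.152×10^-4 m·K/W
R_expanded polystyrene = ΣR − ΣR_known = 1.742 − 2.152×10^-4 = 1.742 m·K/W
ln(r₂/r₁)/(2πk) = 1.742 ⇒ k = 0.3540/(2π·1.742) = 0.0323 W/m·K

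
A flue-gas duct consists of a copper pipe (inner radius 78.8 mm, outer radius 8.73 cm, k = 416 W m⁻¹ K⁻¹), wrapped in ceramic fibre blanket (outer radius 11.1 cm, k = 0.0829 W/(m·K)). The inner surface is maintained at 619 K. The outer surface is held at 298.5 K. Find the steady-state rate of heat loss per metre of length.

Treat each layer as a resistance in series:
  R'_copper = ln(0.0873/0.0788)/(2πk) = 0.1024/(2π·416) = 3.919×10^-5 m·K/W
  R'_ceramic fibre blanket = ln(0.111/0.0873)/(2πk) = 0.2402/(2π·0.0829) = 0.4611 m·K/W
ΣR = 3.919×10^-5 + 0.4611 = 0.4611 m·K/W
Q' = ΔT/ΣR = (619 K − 298.5 K)/0.4611 = 695 W/m

Q' = 695 W/m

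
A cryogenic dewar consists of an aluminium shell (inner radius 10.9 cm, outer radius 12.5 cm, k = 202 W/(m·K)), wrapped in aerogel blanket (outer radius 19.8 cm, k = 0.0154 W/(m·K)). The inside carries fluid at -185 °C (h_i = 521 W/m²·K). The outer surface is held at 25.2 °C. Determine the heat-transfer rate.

Resistance network (inner→outer):
  R_conv,in = 1/(4πr²h) = 1/(4π·0.109²·521) = 0.01286 K/W
  R_aluminium = (1/0.109 − 1/0.125)/(4πk) = 1.174/(4π·202) = 4.626×10^-4 K/W
  R_aerogel blanket = (1/0.125 − 1/0.198)/(4πk) = 2.949/(4π·0.0154) = 15.24 K/W
ΣR = 0.01286 + 4.626×10^-4 + 15.24 = 15.25 K/W
Q = ΔT/ΣR = (-185 °C − 25.2 °C)/15.25 = -13.8 W
(Negative Q ⇒ heat flows inward; heat gain = 13.8 W.)

Q = 13.8 W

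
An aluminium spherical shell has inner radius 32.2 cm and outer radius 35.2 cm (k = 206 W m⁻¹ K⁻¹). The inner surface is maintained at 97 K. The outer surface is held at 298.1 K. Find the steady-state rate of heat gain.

Q = 4πk·ΔT/(1/r₁ − 1/r₂) = 4π × 206 × 201.1 / (1/0.322 − 1/0.352) = 1.97×10^6 W

Q = 1.97×10^6 W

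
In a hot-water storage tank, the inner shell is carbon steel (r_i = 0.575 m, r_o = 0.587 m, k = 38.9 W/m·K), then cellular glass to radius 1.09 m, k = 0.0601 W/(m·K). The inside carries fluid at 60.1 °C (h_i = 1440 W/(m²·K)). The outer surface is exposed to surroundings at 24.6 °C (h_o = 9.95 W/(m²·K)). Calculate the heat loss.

Q = 33.9 W

Series thermal resistances, inner to outer:
  R_conv,in = 1/(4πr²h) = 1/(4π·0.575²·1440) = 1.671×10^-4 K/W
  R_carbon steel = (1/0.575 − 1/0.587)/(4πk) = 0.03555/(4π·38.9) = 7.273×10^-5 K/W
  R_cellular glass = (1/0.587 − 1/1.09)/(4πk) = 0.7861/(4π·0.0601) = 1.041 K/W
  R_conv,out = 1/(4πr²h) = 1/(4π·1.09²·9.95) = 0.006732 K/W
ΣR = 1.671×10^-4 + 7.273×10^-5 + 1.041 + 0.006732 = 1.048 K/W
Q = ΔT/ΣR = (60.1 °C − 24.6 °C)/1.048 = 33.9 W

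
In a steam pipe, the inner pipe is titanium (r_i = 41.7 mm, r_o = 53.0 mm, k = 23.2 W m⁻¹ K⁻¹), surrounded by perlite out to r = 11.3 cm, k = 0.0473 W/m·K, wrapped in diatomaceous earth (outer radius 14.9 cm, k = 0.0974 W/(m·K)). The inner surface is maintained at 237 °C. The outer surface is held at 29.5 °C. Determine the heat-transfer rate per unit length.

Series thermal resistances, inner to outer:
  R'_titanium = ln(0.0530/0.0417)/(2πk) = 0.2398/(2π·23.2) = 0.001645 m·K/W
  R'_perlite = ln(0.113/0.0530)/(2πk) = 0.7571/(2π·0.0473) = 2.547 m·K/W
  R'_diatomaceous earth = ln(0.149/0.113)/(2πk) = 0.2766/(2π·0.0974) = 0.4519 m·K/W
ΣR = 0.001645 + 2.547 + 0.4519 = 3.001 m·K/W
Q' = ΔT/ΣR = (237 °C − 29.5 °C)/3.001 = 69.1 W/m

Q' = 69.1 W/m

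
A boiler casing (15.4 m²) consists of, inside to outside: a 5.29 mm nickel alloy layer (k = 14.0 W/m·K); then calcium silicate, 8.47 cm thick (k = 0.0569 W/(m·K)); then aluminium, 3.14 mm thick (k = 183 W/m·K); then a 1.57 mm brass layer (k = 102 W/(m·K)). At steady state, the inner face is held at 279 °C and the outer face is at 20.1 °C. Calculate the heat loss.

Q = 2680 W

Resistance network (inner→outer):
  R_nickel alloy = L/(kA) = 0.00529/(14.0·15.4) = 2.454×10^-5 K/W
  R_calcium silicate = L/(kA) = 0.0847/(0.0569·15.4) = 0.09666 K/W
  R_aluminium = L/(kA) = 0.00314/(183·15.4) = 1.114×10^-6 K/W
  R_brass = L/(kA) = 0.00157/(102·15.4) = 9.995×10^-7 K/W
ΣR = 2.454×10^-5 + 0.09666 + 1.114×10^-6 + 9.995×10^-7 = 0.09669 K/W
Q = ΔT/ΣR = (279 °C − 20.1 °C)/0.09669 = 2680 W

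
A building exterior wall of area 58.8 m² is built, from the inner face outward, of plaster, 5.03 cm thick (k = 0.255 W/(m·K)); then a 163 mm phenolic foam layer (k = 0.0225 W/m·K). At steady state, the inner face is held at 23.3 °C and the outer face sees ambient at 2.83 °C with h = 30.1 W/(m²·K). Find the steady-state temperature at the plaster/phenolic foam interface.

T = 22.8 °C

Treat each layer as a resistance in series:
  R_plaster = L/(kA) = 0.0503/(0.255·58.8) = 0.003355 K/W
  R_phenolic foam = L/(kA) = 0.163/(0.0225·58.8) = 0.1232 K/W
  R_conv,out = 1/(hA) = 1/(30.1·58.8) = 5.650×10^-4 K/W
ΣR = 0.003355 + 0.1232 + 5.650×10^-4 = 0.1271 K/W
Q = ΔT/ΣR = (23.3 °C − 2.83 °C)/0.1271 = 161.1 W
From the inner boundary to the plaster/phenolic foam interface, ΣR_partial = 0.003355 K/W.
T_interface = T_in − Q·ΣR_partial = 23.3 °C − (161.1)(0.003355) = 22.8 °C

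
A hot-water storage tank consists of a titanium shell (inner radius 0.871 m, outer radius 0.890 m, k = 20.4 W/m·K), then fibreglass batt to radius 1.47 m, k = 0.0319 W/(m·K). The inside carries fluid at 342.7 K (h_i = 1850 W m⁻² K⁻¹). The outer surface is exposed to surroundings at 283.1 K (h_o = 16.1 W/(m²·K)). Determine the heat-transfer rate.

Series thermal resistances, inner to outer:
  R_conv,in = 1/(4πr²h) = 1/(4π·0.871²·1850) = 5.670×10^-5 K/W
  R_titanium = (1/0.871 − 1/0.890)/(4πk) = 0.02451/(4π·20.4) = 9.561×10^-5 K/W
  R_fibreglass batt = (1/0.890 − 1/1.47)/(4πk) = 0.4433/(4π·0.0319) = 1.106 K/W
  R_conv,out = 1/(4πr²h) = 1/(4π·1.47²·16.1) = 0.002287 K/W
ΣR = 5.670×10^-5 + 9.561×10^-5 + 1.106 + 0.002287 = 1.108 K/W
Q = ΔT/ΣR = (342.7 K − 283.1 K)/1.108 = 53.8 W

Q = 53.8 W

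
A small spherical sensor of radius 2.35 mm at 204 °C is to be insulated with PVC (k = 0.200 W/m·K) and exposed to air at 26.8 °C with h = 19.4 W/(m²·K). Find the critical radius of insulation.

For a sphere, r_cr = 2k_ins/h = 2·0.200/19.4 = 0.0206 m = 2.06 cm

r_cr = 2.06 cm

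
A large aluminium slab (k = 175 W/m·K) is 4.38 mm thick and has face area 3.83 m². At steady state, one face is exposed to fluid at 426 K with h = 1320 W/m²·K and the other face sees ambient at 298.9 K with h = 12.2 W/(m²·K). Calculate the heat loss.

Resistance network (inner→outer):
  R_conv,in = 1/(hA) = 1/(1320·3.83) = 1.978×10^-4 K/W
  R_aluminium = L/(kA) = 0.00438/(175·3.83) = 6.535×10^-6 K/W
  R_conv,out = 1/(hA) = 1/(12.2·3.83) = 0.02140 K/W
ΣR = 1.978×10^-4 + 6.535×10^-6 + 0.02140 = 0.02160 K/W
Q = ΔT/ΣR = (426 K − 298.9 K)/0.02160 = 5880 W

Q = 5880 W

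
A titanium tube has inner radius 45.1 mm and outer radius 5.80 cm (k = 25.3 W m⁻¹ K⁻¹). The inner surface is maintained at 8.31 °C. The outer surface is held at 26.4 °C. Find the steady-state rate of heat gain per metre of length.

Q' = 2πk·ΔT/ln(r₂/r₁) = 2π × 25.3 × 18.09 / ln(0.0580/0.0451) = 11400 W/m

Q' = 11400 W/m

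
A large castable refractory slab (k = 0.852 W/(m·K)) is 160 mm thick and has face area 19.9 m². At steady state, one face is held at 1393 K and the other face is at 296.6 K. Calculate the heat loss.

Q = 1.16×10^5 W

Q = kA·ΔT/L = 0.852 × 19.9 × |1393 K − 296.6 K| / 0.160 = 1.16×10^5 W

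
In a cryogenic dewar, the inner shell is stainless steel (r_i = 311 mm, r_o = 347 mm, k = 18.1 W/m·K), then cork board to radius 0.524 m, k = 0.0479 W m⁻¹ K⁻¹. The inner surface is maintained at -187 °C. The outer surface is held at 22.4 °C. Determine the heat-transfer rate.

Resistance network (inner→outer):
  R_stainless steel = (1/0.311 − 1/0.347)/(4πk) = 0.3336/(4π·18.1) = 0.001467 K/W
  R_cork board = (1/0.347 − 1/0.524)/(4πk) = 0.9734/(4π·0.0479) = 1.617 K/W
ΣR = 0.001467 + 1.617 = 1.618 K/W
Q = ΔT/ΣR = (-187 °C − 22.4 °C)/1.618 = -129 W
(Negative Q ⇒ heat flows inward; heat gain = 129 W.)

Q = 129 W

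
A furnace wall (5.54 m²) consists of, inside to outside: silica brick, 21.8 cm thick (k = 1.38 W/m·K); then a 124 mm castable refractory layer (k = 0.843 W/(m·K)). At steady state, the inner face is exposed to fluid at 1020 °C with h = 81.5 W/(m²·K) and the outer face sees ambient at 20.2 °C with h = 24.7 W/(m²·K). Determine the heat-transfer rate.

Q = 15.5 kW

Series thermal resistances, inner to outer:
  R_conv,in = 1/(hA) = 1/(81.5·5.54) = 0.002215 K/W
  R_silica brick = L/(kA) = 0.218/(1.38·5.54) = 0.02851 K/W
  R_castable refractory = L/(kA) = 0.124/(0.843·5.54) = 0.02655 K/W
  R_conv,out = 1/(hA) = 1/(24.7·5.54) = 0.007308 K/W
ΣR = 0.002215 + 0.02851 + 0.02655 + 0.007308 = 0.06458 K/W
Q = ΔT/ΣR = (1020 °C − 20.2 °C)/0.06458 = 15500 W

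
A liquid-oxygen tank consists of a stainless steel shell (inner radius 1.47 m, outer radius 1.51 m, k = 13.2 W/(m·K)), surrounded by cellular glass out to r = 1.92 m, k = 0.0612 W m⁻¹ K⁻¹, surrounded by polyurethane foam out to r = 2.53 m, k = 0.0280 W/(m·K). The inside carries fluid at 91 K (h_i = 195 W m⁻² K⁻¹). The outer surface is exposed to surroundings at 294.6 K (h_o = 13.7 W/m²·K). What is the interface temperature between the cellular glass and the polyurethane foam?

Series thermal resistances, inner to outer:
  R_conv,in = 1/(4πr²h) = 1/(4π·1.47²·195) = 1.889×10^-4 K/W
  R_stainless steel = (1/1.47 − 1/1.51)/(4πk) = 0.01802/(4π·13.2) = 1.086×10^-4 K/W
  R_cellular glass = (1/1.51 − 1/1.92)/(4πk) = 0.1414/(4π·0.0612) = 0.1839 K/W
  R_polyurethane foam = (1/1.92 − 1/2.53)/(4πk) = 0.1256/(4π·0.0280) = 0.3569 K/W
  R_conv,out = 1/(4πr²h) = 1/(4π·2.53²·13.7) = 9.075×10^-4 K/W
ΣR = 1.889×10^-4 + 1.086×10^-4 + 0.1839 + 0.3569 + 9.075×10^-4 = 0.5420 K/W
Q = ΔT/ΣR = (91 K − 294.6 K)/0.5420 = -375.6 W
From the inner boundary to the cellular glass/polyurethane foam interface, ΣR_partial = 0.1842 K/W.
T_interface = T_in − Q·ΣR_partial = 91 K − (-375.6)(0.1842) = 160 K

T = 160 K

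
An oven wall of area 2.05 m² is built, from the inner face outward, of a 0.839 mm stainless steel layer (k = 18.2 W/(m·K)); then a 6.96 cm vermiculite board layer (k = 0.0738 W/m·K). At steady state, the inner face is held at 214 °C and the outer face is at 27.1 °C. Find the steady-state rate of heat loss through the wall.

Series thermal resistances, inner to outer:
  R_stainless steel = L/(kA) = 8.39×10^-4/(18.2·2.05) = 2.249×10^-5 K/W
  R_vermiculite board = L/(kA) = 0.0696/(0.0738·2.05) = 0.4600 K/W
ΣR = 2.249×10^-5 + 0.4600 = 0.4600 K/W
Q = ΔT/ΣR = (214 °C − 27.1 °C)/0.4600 = 406 W

Q = 406 W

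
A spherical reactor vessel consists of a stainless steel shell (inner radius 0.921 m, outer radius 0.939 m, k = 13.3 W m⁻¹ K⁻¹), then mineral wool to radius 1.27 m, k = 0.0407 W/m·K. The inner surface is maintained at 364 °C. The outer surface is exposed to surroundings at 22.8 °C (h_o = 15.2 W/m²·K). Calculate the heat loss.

Q = 625 W

Resistance network (inner→outer):
  R_stainless steel = (1/0.921 − 1/0.939)/(4πk) = 0.02081/(4π·13.3) = 1.245×10^-4 K/W
  R_mineral wool = (1/0.939 − 1/1.27)/(4πk) = 0.2776/(4π·0.0407) = 0.5427 K/W
  R_conv,out = 1/(4πr²h) = 1/(4π·1.27²·15.2) = 0.003246 K/W
ΣR = 1.245×10^-4 + 0.5427 + 0.003246 = 0.5461 K/W
Q = ΔT/ΣR = (364 °C − 22.8 °C)/0.5461 = 625 W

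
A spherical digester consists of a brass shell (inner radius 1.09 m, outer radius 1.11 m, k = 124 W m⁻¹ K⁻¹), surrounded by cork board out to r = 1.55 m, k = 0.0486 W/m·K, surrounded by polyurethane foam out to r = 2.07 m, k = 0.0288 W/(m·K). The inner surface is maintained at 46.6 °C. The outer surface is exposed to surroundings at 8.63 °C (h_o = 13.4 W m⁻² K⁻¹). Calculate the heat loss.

Q = 43.7 W

Treat each layer as a resistance in series:
  R_brass = (1/1.09 − 1/1.11)/(4πk) = 0.01653/(4π·124) = 1.061×10^-5 K/W
  R_cork board = (1/1.11 − 1/1.55)/(4πk) = 0.2557/(4π·0.0486) = 0.4187 K/W
  R_polyurethane foam = (1/1.55 − 1/2.07)/(4πk) = 0.1621/(4π·0.0288) = 0.4478 K/W
  R_conv,out = 1/(4πr²h) = 1/(4π·2.07²·13.4) = 0.001386 K/W
ΣR = 1.061×10^-5 + 0.4187 + 0.4478 + 0.001386 = 0.8679 K/W
Q = ΔT/ΣR = (46.6 °C − 8.63 °C)/0.8679 = 43.7 W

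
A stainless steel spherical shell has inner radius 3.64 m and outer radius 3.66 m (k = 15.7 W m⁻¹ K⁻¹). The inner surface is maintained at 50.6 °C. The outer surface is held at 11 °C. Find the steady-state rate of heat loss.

Q = 5200 kW

Q = 4πk·ΔT/(1/r₁ − 1/r₂) = 4π × 15.7 × 39.6 / (1/3.64 − 1/3.66) = 5.20×10^6 W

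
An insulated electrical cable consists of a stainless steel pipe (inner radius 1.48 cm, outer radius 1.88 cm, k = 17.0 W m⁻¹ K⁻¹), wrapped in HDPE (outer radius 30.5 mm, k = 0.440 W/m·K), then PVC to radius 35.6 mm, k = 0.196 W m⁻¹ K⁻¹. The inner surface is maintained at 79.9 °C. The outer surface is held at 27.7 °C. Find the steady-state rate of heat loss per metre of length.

Q' = 172 W/m

Resistance network (inner→outer):
  R'_stainless steel = ln(0.0188/0.0148)/(2πk) = 0.2392/(2π·17.0) = 0.002240 m·K/W
  R'_HDPE = ln(0.0305/0.0188)/(2πk) = 0.4839/(2π·0.440) = 0.1750 m·K/W
  R'_PVC = ln(0.0356/0.0305)/(2πk) = 0.1546/(2π·0.196) = 0.1256 m·K/W
ΣR = 0.002240 + 0.1750 + 0.1256 = 0.3028 m·K/W
Q' = ΔT/ΣR = (79.9 °C − 27.7 °C)/0.3028 = 172 W/m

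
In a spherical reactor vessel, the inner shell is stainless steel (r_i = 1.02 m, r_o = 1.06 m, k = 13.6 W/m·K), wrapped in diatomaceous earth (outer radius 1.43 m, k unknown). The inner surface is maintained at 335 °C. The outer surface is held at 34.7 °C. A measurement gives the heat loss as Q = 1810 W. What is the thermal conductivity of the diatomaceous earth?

ΣR = ΔT/Q = |335 − 34.7|/1810 = 0.1659 K/W
Known resistances:
  R_stainless steel = (1/1.02 − 1/1.06)/(4πk) = 0.03700/(4π·13.6) = 2.165×10^-4 K/W
R_diatomaceous earth = ΣR − ΣR_known = 0.1659 − 2.165×10^-4 = 0.1657 K/W
(1/r₁−1/r₂)/(4πk) = 0.1657 ⇒ k = 0.2441/(4π·0.1657) = 0.117 W/m·K

k = 0.117 W/m·K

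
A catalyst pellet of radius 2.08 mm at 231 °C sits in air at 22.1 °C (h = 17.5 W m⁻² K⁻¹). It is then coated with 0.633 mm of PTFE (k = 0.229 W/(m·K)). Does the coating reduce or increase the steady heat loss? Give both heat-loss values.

Critical radius for a sphere: r_cr = 2k/h = 0.0262 m = 2.62 cm.
Outer radius after coating: r₂ = 0.00208 + 6.33×10^-4 = 0.002713 m.
Since r₁ < r_cr and r₂ ≤ r_cr, the coating moves toward the maximum at r_cr — heat loss rises.
Bare: R = 1/(4πr₁²h) = 1051 K/W; Q = 208.9/1051 = 0.199 W.
Coated: R = R_cond + R_conv = 656.8 K/W; Q = 208.9/656.8 = 0.318 W.

increases: 0.199 → 0.318 W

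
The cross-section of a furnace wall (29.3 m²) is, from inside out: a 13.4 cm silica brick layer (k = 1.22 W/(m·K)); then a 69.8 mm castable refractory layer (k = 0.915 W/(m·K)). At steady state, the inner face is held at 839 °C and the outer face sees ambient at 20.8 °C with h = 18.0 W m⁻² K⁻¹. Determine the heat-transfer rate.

Q = 99.2 kW

Series thermal resistances, inner to outer:
  R_silica brick = L/(kA) = 0.134/(1.22·29.3) = 0.003749 K/W
  R_castable refractory = L/(kA) = 0.0698/(0.915·29.3) = 0.002604 K/W
  R_conv,out = 1/(hA) = 1/(18.0·29.3) = 0.001896 K/W
ΣR = 0.003749 + 0.002604 + 0.001896 = 0.008249 K/W
Q = ΔT/ΣR = (839 °C − 20.8 °C)/0.008249 = 99200 W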